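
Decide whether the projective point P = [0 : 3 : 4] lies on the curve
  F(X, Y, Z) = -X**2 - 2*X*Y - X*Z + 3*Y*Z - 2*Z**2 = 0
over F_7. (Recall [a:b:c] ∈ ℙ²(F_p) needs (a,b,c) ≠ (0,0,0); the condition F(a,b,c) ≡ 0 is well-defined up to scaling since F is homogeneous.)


F(0,3,4) ≡ 4 (mod 7); P is NOT on the curve.

Evaluate F(0, 3, 4) term-by-term (mod 7).
  -X**2 ↦ -1·0·1·1 = 0
  -2*X*Y ↦ -2·0·3·1 = 0
  -X*Z ↦ -1·0·1·4 = 0
  3*Y*Z ↦ 3·1·3·4 = 36
  -2*Z**2 ↦ -2·1·1·16 = -32
Sum: F(0, 3, 4) = (0) + (0) + (0) + (36) + (-32) = 4.
Reducing mod 7: 4 ≡ 4 (mod 7).
Since F(a, b, c) ≡ 4 ≠ 0 (mod 7), P does NOT lie on the curve.


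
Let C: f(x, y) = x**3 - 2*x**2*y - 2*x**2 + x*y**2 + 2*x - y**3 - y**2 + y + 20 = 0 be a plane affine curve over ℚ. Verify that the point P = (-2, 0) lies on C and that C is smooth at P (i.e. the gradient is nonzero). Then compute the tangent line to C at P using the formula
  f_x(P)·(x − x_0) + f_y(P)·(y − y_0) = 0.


Tangent line at P: 22*x - 7*y + 44 = 0.

Step 1: f(-2, 0) = 0, so P lies on C.
Step 2: partial derivatives
  f_x(x, y) = 3*x**2 - 4*x*y - 4*x + y**2 + 2, f_y(x, y) = -2*x**2 + 2*x*y - 3*y**2 - 2*y + 1.
  f_x(P) = 22, f_y(P) = -7 (gradient nonzero, so P is smooth).
Step 3: tangent line at P: 22·(x − -2) + -7·(y − 0) = 0.
Expanding: 22*x - 7*y + 44 = 0.


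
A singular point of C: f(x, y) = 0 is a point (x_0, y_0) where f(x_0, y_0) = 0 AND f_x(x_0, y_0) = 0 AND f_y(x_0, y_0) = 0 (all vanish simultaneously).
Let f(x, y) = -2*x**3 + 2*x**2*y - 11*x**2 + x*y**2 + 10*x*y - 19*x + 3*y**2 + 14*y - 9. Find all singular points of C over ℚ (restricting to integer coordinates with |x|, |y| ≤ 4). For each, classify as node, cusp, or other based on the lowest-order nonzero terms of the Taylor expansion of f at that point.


Singular points: {(-2, -1)}; classification: node.

Compute partial derivatives:
  f_x = -6*x**2 + 4*x*y - 22*x + y**2 + 10*y - 19.
  f_y = 2*x**2 + 2*x*y + 10*x + 6*y + 14.
Scan x_0 ∈ {−4, ..., 4}. For each x_0, f_y(x_0, y) is a polynomial in y; find its integer roots y ∈ {−4, ..., 4}, then test f_x and f at those candidates.
  x = -4: f_y(-4, y) = 6 - 2*y; vanishes at y ∈ {3}. (-4, 3): f_x = -36 ≠ 0.
  x = -3: f_y(-3, y) = 2; no integer root y with |y| ≤ 4.
  x = -2: f_y(-2, y) = 2*y + 2; vanishes at y ∈ {-1}. (-2, -1): f_x = 0, f = 0 — SINGULAR.
  x = -1: f_y(-1, y) = 4*y + 6; no integer root y with |y| ≤ 4.
  x = 0: f_y(0, y) = 6*y + 14; no integer root y with |y| ≤ 4.
  x = 1: f_y(1, y) = 8*y + 26; no integer root y with |y| ≤ 4.
  x = 2: f_y(2, y) = 10*y + 42; no integer root y with |y| ≤ 4.
  x = 3: f_y(3, y) = 12*y + 62; no integer root y with |y| ≤ 4.
  x = 4: f_y(4, y) = 14*y + 86; no integer root y with |y| ≤ 4.
Only singular point on the grid: (-2, -1).
Classify: substitute x = -2 + u, y = -1 + v and expand: f = -2*u**3 + 2*u**2*v - u**2 + u*v**2 + v**2.
No constant or linear terms (consistent with a singular point). Quadratic part: -u**2 + v**2. Cubic part: -2*u**3 + 2*u**2*v + u*v**2.
The quadratic part v**2 - u**2 = (v − u)(v + u) splits into two distinct linear factors, so there are two distinct tangent lines y − -1 = ±(x − -2) — this is a node (ordinary double point).
Classification: node.


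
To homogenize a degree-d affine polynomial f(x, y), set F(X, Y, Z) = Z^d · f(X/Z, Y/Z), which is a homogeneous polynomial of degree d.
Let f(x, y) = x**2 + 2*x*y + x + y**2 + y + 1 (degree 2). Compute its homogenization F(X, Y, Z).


F(X, Y, Z) = X**2 + 2*X*Y + X*Z + Y**2 + Y*Z + Z**2

deg(f) = 2.
Substitute x = X/Z, y = Y/Z into f, then multiply by Z^2.
  monomial 1·x^2·y^0 ↦ 1·X^2·Y^0·Z^0.
  monomial 2·x^1·y^1 ↦ 2·X^1·Y^1·Z^0.
  monomial 1·x^1·y^0 ↦ 1·X^1·Y^0·Z^1.
  monomial 1·x^0·y^2 ↦ 1·X^0·Y^2·Z^0.
  monomial 1·x^0·y^1 ↦ 1·X^0·Y^1·Z^1.
  monomial 1·x^0·y^0 ↦ 1·X^0·Y^0·Z^2.
Collecting: F(X, Y, Z) = X**2 + 2*X*Y + X*Z + Y**2 + Y*Z + Z**2.


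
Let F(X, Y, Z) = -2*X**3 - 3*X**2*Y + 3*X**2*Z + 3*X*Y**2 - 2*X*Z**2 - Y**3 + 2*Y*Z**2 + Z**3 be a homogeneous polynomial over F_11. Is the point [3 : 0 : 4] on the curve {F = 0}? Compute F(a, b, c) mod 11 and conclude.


F(3,0,4) ≡ 0 (mod 11); P is on the curve.

Evaluate F(3, 0, 4) term-by-term (mod 11).
  -2*X**3 ↦ -2·27·1·1 = -54
  -3*X**2*Y ↦ -3·9·0·1 = 0
  3*X**2*Z ↦ 3·9·1·4 = 108
  3*X*Y**2 ↦ 3·3·0·1 = 0
  -2*X*Z**2 ↦ -2·3·1·16 = -96
  -Y**3 ↦ -1·1·0·1 = 0
  2*Y*Z**2 ↦ 2·1·0·16 = 0
  Z**3 ↦ 1·1·1·64 = 64
Sum: F(3, 0, 4) = (-54) + (0) + (108) + (0) + (-96) + (0) + (0) + (64) = 22.
Reducing mod 11: 22 ≡ 0 (mod 11).
Since F(a, b, c) ≡ 0 (mod 11), P lies on the curve.


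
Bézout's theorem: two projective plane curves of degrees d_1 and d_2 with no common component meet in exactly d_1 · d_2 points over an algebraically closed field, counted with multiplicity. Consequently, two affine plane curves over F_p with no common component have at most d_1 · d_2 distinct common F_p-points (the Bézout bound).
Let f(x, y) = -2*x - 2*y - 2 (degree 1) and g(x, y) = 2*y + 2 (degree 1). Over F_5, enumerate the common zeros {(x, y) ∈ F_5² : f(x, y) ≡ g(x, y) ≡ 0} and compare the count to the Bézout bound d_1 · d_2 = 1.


Common zeros: {(0, 4)}; count = 1; Bézout bound = 1.

deg(f) = 1, deg(g) = 1, so Bézout bound = 1.
Scan x ∈ F_5. For each x, list the y ∈ F_5 with f(x, y) ≡ 0 and those with g(x, y) ≡ 0 (mod 5); the common zeros in that column are the intersection.
  x = 0: f ≡ 0 at y ∈ {4}; g ≡ 0 at y ∈ {4}; common: {4}.
  x = 1: f ≡ 0 at y ∈ {3}; g ≡ 0 at y ∈ {4}; common: ∅.
  x = 2: f ≡ 0 at y ∈ {2}; g ≡ 0 at y ∈ {4}; common: ∅.
  x = 3: f ≡ 0 at y ∈ {1}; g ≡ 0 at y ∈ {4}; common: ∅.
  x = 4: f ≡ 0 at y ∈ {0}; g ≡ 0 at y ∈ {4}; common: ∅.
Collecting: common zeros = {(0, 4)}, so the count is 1.
Comparison with the Bézout bound: 1 ≤ 1 = deg(f)·deg(g), as expected for curves with no common component (the bound is attained).


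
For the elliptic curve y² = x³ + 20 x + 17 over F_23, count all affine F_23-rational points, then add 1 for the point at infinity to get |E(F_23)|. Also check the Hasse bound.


Affine points = {(3, 9), (3, 14), (4, 0), (5, 9), (5, 14), (6, 10), (6, 13), (9, 11), (9, 12), (11, 2), (11, 21), (13, 6), (13, 17), (15, 9), (15, 14), (17, 7), (17, 16)}; affine count = 17; |E(F_23)| = 18.

Discriminant check: Δ ∝ 4a³ + 27b² = 4·20³ + 27·17² = 4·8000 + 27·289 ≡ 13 (mod 23). Nonzero ⇒ E is nonsingular.
For each x ∈ F_23, compute rhs = x³ + 20·x + 17 mod 23, then count y ∈ F_23 with y² ≡ rhs.
  x = 0: rhs = 17, matching y values: none (0 points).
  x = 1: rhs = 15, matching y values: none (0 points).
  x = 2: rhs = 19, matching y values: none (0 points).
  x = 3: rhs = 12, matching y values: 9, 14 (2 points).
  x = 4: rhs = 0, matching y values: 0 (1 points).
  x = 5: rhs = 12, matching y values: 9, 14 (2 points).
  x = 6: rhs = 8, matching y values: 10, 13 (2 points).
  x = 7: rhs = 17, matching y values: none (0 points).
  x = 8: rhs = 22, matching y values: none (0 points).
  x = 9: rhs = 6, matching y values: 11, 12 (2 points).
  x = 10: rhs = 21, matching y values: none (0 points).
  x = 11: rhs = 4, matching y values: 2, 21 (2 points).
  x = 12: rhs = 7, matching y values: none (0 points).
  x = 13: rhs = 13, matching y values: 6, 17 (2 points).
  x = 14: rhs = 5, matching y values: none (0 points).
  x = 15: rhs = 12, matching y values: 9, 14 (2 points).
  x = 16: rhs = 17, matching y values: none (0 points).
  x = 17: rhs = 3, matching y values: 7, 16 (2 points).
  x = 18: rhs = 22, matching y values: none (0 points).
  x = 19: rhs = 11, matching y values: none (0 points).
  x = 20: rhs = 22, matching y values: none (0 points).
  x = 21: rhs = 15, matching y values: none (0 points).
  x = 22: rhs = 19, matching y values: none (0 points).
Total affine count: 17.
Full point count |E(F_23)| = 17 + 1 = 18.
Hasse bound: |18 − (23+1)| = |-6| = 6 ≤ 2√23 ≈ 9.5917 ✓.


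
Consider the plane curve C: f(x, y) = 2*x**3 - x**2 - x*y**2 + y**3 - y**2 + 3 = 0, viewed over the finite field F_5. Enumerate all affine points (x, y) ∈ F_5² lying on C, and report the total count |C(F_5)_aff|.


Affine F_5-points: {(2, 0), (2, 3), (3, 1), (3, 2), (4, 0)}; count = 5.

For each of the 25 pairs (x, y) ∈ F_5², evaluate f(x, y) mod 5. Record the zeros.
  x = 0: [0↦3, 1↦3, 2↦2, 3↦1, 4↦1]  zeros at y ∈ ∅
  x = 1: [0↦4, 1↦3, 2↦4, 3↦3, 4↦1]  zeros at y ∈ ∅
  x = 2: [0↦0, 1↦3, 2↦1, 3↦0, 4↦1]  zeros at y ∈ {0, 3}
  x = 3: [0↦3, 1↦0, 2↦0, 3↦4, 4↦3]  zeros at y ∈ {1, 2}
  x = 4: [0↦0, 1↦1, 2↦3, 3↦2, 4↦4]  zeros at y ∈ {0}
Collecting zeros: affine points = {(2, 0), (2, 3), (3, 1), (3, 2), (4, 0)}.
Total count |C(F_5)_aff| = 5.


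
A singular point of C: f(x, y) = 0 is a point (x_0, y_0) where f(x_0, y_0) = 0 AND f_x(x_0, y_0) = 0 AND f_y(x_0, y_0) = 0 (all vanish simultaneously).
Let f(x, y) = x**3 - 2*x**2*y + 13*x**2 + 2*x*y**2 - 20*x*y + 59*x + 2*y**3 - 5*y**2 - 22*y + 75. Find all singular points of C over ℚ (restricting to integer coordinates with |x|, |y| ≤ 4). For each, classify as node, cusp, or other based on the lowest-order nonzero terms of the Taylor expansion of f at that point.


Singular points: {(-3, 2)}; classification: cusp.

Compute partial derivatives:
  f_x = 3*x**2 - 4*x*y + 26*x + 2*y**2 - 20*y + 59.
  f_y = -2*x**2 + 4*x*y - 20*x + 6*y**2 - 10*y - 22.
Scan x_0 ∈ {−4, ..., 4}. For each x_0, f_y(x_0, y) is a polynomial in y; find its integer roots y ∈ {−4, ..., 4}, then test f_x and f at those candidates.
  x = -4: f_y(-4, y) = 6*y**2 - 26*y + 26; no integer root y with |y| ≤ 4.
  x = -3: f_y(-3, y) = 6*y**2 - 22*y + 20; vanishes at y ∈ {2}. (-3, 2): f_x = 0, f = 0 — SINGULAR.
  x = -2: f_y(-2, y) = 6*y**2 - 18*y + 10; no integer root y with |y| ≤ 4.
  x = -1: f_y(-1, y) = 6*y**2 - 14*y - 4; no integer root y with |y| ≤ 4.
  x = 0: f_y(0, y) = 6*y**2 - 10*y - 22; no integer root y with |y| ≤ 4.
  x = 1: f_y(1, y) = 6*y**2 - 6*y - 44; no integer root y with |y| ≤ 4.
  x = 2: f_y(2, y) = 6*y**2 - 2*y - 70; no integer root y with |y| ≤ 4.
  x = 3: f_y(3, y) = 6*y**2 + 2*y - 100; no integer root y with |y| ≤ 4.
  x = 4: f_y(4, y) = 6*y**2 + 6*y - 134; no integer root y with |y| ≤ 4.
Only singular point on the grid: (-3, 2).
Classify: substitute x = -3 + u, y = 2 + v and expand: f = u**3 - 2*u**2*v + 2*u*v**2 + 2*v**3 + v**2.
No constant or linear terms (consistent with a singular point). Quadratic part: v**2. Cubic part: u**3 - 2*u**2*v + 2*u*v**2 + 2*v**3.
The quadratic part v**2 is a perfect square, so there is a single (double) tangent line v = 0, i.e. y = 2. Restricting the cubic part to that line (v = 0) leaves u**3 ≠ 0, so f is not divisible by v and the branch is v² ≈ -u**3 to lowest order — this is a cusp.
Classification: cusp.


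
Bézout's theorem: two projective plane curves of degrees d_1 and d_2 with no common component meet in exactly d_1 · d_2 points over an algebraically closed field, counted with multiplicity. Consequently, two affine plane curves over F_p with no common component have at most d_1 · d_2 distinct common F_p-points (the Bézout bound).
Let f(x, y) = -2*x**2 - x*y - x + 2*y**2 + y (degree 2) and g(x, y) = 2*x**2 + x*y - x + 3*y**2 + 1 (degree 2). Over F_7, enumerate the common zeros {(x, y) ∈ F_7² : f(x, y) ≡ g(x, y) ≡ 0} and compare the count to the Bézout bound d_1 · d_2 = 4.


Common zeros: {(0, 3)}; count = 1; Bézout bound = 4.

deg(f) = 2, deg(g) = 2, so Bézout bound = 4.
Scan x ∈ F_7. For each x, list the y ∈ F_7 with f(x, y) ≡ 0 and those with g(x, y) ≡ 0 (mod 7); the common zeros in that column are the intersection.
  x = 0: f ≡ 0 at y ∈ {0, 3}; g ≡ 0 at y ∈ {3, 4}; common: {3}.
  x = 1: f ≡ 0 at y ∈ ∅; g ≡ 0 at y ∈ ∅; common: ∅.
  x = 2: f ≡ 0 at y ∈ {5, 6}; g ≡ 0 at y ∈ {0, 4}; common: ∅.
  x = 3: f ≡ 0 at y ∈ {0, 1}; g ≡ 0 at y ∈ ∅; common: ∅.
  x = 4: f ≡ 0 at y ∈ ∅; g ≡ 0 at y ∈ {2, 6}; common: ∅.
  x = 5: f ≡ 0 at y ∈ {3, 6}; g ≡ 0 at y ∈ ∅; common: ∅.
  x = 6: f ≡ 0 at y ∈ ∅; g ≡ 0 at y ∈ {2, 3}; common: ∅.
Collecting: common zeros = {(0, 3)}, so the count is 1.
Comparison with the Bézout bound: 1 ≤ 4 = deg(f)·deg(g), as expected for curves with no common component (the affine F_7-count falls short of the bound because intersections may lie at infinity, over extension fields, or carry multiplicity).


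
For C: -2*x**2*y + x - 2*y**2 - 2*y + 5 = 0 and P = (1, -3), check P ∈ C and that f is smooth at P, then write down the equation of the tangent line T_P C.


Tangent line at P: 13*x + 8*y + 11 = 0.

Step 1: f(1, -3) = 0, so P lies on C.
Step 2: partial derivatives
  f_x(x, y) = -4*x*y + 1, f_y(x, y) = -2*x**2 - 4*y - 2.
  f_x(P) = 13, f_y(P) = 8 (gradient nonzero, so P is smooth).
Step 3: tangent line at P: 13·(x − 1) + 8·(y − -3) = 0.
Expanding: 13*x + 8*y + 11 = 0.


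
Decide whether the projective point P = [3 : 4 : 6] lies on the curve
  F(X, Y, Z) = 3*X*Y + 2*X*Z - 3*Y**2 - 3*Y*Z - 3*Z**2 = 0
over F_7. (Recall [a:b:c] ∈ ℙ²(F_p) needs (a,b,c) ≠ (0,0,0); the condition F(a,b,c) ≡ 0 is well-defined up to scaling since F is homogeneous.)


F(3,4,6) ≡ 5 (mod 7); P is NOT on the curve.

Evaluate F(3, 4, 6) term-by-term (mod 7).
  3*X*Y ↦ 3·3·4·1 = 36
  2*X*Z ↦ 2·3·1·6 = 36
  -3*Y**2 ↦ -3·1·16·1 = -48
  -3*Y*Z ↦ -3·1·4·6 = -72
  -3*Z**2 ↦ -3·1·1·36 = -108
Sum: F(3, 4, 6) = (36) + (36) + (-48) + (-72) + (-108) = -156.
Reducing mod 7: -156 ≡ 5 (mod 7).
Since F(a, b, c) ≡ 5 ≠ 0 (mod 7), P does NOT lie on the curve.


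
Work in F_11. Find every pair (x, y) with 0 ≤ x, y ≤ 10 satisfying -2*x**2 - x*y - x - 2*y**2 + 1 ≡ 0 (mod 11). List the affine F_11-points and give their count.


Affine F_11-points: {(2, 3), (2, 7), (3, 6), (3, 9), (4, 10), (5, 7), (6, 0), (6, 8), (7, 3), (7, 10), (10, 0), (10, 6)}; count = 12.

For each of the 121 pairs (x, y) ∈ F_11², evaluate f(x, y) mod 11. Record the zeros.
  x = 0: [0↦1, 1↦10, 2↦4, 3↦5, 4↦2, 5↦6, 6↦6, 7↦2, 8↦5, 9↦4, 10↦10]  zeros at y ∈ ∅
  x = 1: [0↦9, 1↦6, 2↦10, 3↦10, 4↦6, 5↦9, 6↦8, 7↦3, 8↦5, 9↦3, 10↦8]  zeros at y ∈ ∅
  x = 2: [0↦2, 1↦9, 2↦1, 3↦0, 4↦6, 5↦8, 6↦6, 7↦0, 8↦1, 9↦9, 10↦2]  zeros at y ∈ {3, 7}
  x = 3: [0↦2, 1↦8, 2↦10, 3↦8, 4↦2, 5↦3, 6↦0, 7↦4, 8↦4, 9↦0, 10↦3]  zeros at y ∈ {6, 9}
  x = 4: [0↦9, 1↦3, 2↦4, 3↦1, 4↦5, 5↦5, 6↦1, 7↦4, 8↦3, 9↦9, 10↦0]  zeros at y ∈ {10}
  x = 5: [0↦1, 1↦5, 2↦5, 3↦1, 4↦4, 5↦3, 6↦9, 7↦0, 8↦9, 9↦3, 10↦4]  zeros at y ∈ {7}
  x = 6: [0↦0, 1↦3, 2↦2, 3↦8, 4↦10, 5↦8, 6↦2, 7↦3, 8↦0, 9↦4, 10↦4]  zeros at y ∈ {0, 8}
  x = 7: [0↦6, 1↦8, 2↦6, 3↦0, 4↦1, 5↦9, 6↦2, 7↦2, 8↦9, 9↦1, 10↦0]  zeros at y ∈ {3, 10}
  x = 8: [0↦8, 1↦9, 2↦6, 3↦10, 4↦10, 5↦6, 6↦9, 7↦8, 8↦3, 9↦5, 10↦3]  zeros at y ∈ ∅
  x = 9: [0↦6, 1↦6, 2↦2, 3↦5, 4↦4, 5↦10, 6↦1, 7↦10, 8↦4, 9↦5, 10↦2]  zeros at y ∈ ∅
  x = 10: [0↦0, 1↦10, 2↦5, 3↦7, 4↦5, 5↦10, 6↦0, 7↦8, 8↦1, 9↦1, 10↦8]  zeros at y ∈ {0, 6}
Collecting zeros: affine points = {(2, 3), (2, 7), (3, 6), (3, 9), (4, 10), (5, 7), (6, 0), (6, 8), (7, 3), (7, 10), (10, 0), (10, 6)}.
Total count |C(F_11)_aff| = 12.


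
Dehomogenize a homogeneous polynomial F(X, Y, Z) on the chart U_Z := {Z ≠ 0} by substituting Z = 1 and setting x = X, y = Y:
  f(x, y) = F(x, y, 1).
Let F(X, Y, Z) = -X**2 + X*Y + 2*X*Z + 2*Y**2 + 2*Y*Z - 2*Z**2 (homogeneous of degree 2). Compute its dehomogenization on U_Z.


f(x, y) = -x**2 + x*y + 2*x + 2*y**2 + 2*y - 2

On U_Z we set Z = 1. Each monomial c·X^i·Y^j·Z^k in F becomes c·x^i·y^j·1^k = c·x^i·y^j.
Substituting Z = 1: F(X, Y, 1) = -x**2 + x*y + 2*x + 2*y**2 + 2*y - 2.
Note: deg(f) ≤ deg(F) = 2; strict inequality happens when F is divisible by Z (lost terms).


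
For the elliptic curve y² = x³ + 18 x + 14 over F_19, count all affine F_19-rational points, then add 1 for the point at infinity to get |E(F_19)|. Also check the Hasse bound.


Affine points = {(2, 1), (2, 18), (3, 0), (4, 6), (4, 13), (5, 1), (5, 18), (8, 9), (8, 10), (10, 4), (10, 15), (11, 2), (11, 17), (12, 1), (12, 18), (15, 7), (15, 12), (16, 3), (16, 16)}; affine count = 19; |E(F_19)| = 20.

Discriminant check: Δ ∝ 4a³ + 27b² = 4·18³ + 27·14² = 4·5832 + 27·196 ≡ 6 (mod 19). Nonzero ⇒ E is nonsingular.
For each x ∈ F_19, compute rhs = x³ + 18·x + 14 mod 19, then count y ∈ F_19 with y² ≡ rhs.
  x = 0: rhs = 14, matching y values: none (0 points).
  x = 1: rhs = 14, matching y values: none (0 points).
  x = 2: rhs = 1, matching y values: 1, 18 (2 points).
  x = 3: rhs = 0, matching y values: 0 (1 points).
  x = 4: rhs = 17, matching y values: 6, 13 (2 points).
  x = 5: rhs = 1, matching y values: 1, 18 (2 points).
  x = 6: rhs = 15, matching y values: none (0 points).
  x = 7: rhs = 8, matching y values: none (0 points).
  x = 8: rhs = 5, matching y values: 9, 10 (2 points).
  x = 9: rhs = 12, matching y values: none (0 points).
  x = 10: rhs = 16, matching y values: 4, 15 (2 points).
  x = 11: rhs = 4, matching y values: 2, 17 (2 points).
  x = 12: rhs = 1, matching y values: 1, 18 (2 points).
  x = 13: rhs = 13, matching y values: none (0 points).
  x = 14: rhs = 8, matching y values: none (0 points).
  x = 15: rhs = 11, matching y values: 7, 12 (2 points).
  x = 16: rhs = 9, matching y values: 3, 16 (2 points).
  x = 17: rhs = 8, matching y values: none (0 points).
  x = 18: rhs = 14, matching y values: none (0 points).
Total affine count: 19.
Full point count |E(F_19)| = 19 + 1 = 20.
Hasse bound: |20 − (19+1)| = |0| = 0 ≤ 2√19 ≈ 8.7178 ✓.


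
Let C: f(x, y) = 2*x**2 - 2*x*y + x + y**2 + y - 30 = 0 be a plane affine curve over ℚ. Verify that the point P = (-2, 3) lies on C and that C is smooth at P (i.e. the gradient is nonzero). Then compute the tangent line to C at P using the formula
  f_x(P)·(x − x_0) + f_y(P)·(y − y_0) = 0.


Tangent line at P: -13*x + 11*y - 59 = 0.

Step 1: f(-2, 3) = 0, so P lies on C.
Step 2: partial derivatives
  f_x(x, y) = 4*x - 2*y + 1, f_y(x, y) = -2*x + 2*y + 1.
  f_x(P) = -13, f_y(P) = 11 (gradient nonzero, so P is smooth).
Step 3: tangent line at P: -13·(x − -2) + 11·(y − 3) = 0.
Expanding: -13*x + 11*y - 59 = 0.


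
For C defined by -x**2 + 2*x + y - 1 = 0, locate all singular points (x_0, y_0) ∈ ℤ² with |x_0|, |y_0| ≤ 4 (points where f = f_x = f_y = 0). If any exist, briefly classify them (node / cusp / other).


No singular points in the scanned grid; C is smooth there.

Compute partial derivatives:
  f_x = 2 - 2*x.
  f_y = 1.
f_y = 1 is a nonzero constant, so f_y never vanishes: no point (x, y) can satisfy f = f_x = f_y = 0. In particular no (x, y) ∈ {−4, ..., 4}² is singular; the curve is smooth.


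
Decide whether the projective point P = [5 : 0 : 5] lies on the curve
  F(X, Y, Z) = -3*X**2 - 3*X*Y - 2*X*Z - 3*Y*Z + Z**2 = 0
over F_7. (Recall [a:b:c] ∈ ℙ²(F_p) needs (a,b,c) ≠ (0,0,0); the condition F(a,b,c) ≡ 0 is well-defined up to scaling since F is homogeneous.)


F(5,0,5) ≡ 5 (mod 7); P is NOT on the curve.

Evaluate F(5, 0, 5) term-by-term (mod 7).
  -3*X**2 ↦ -3·25·1·1 = -75
  -3*X*Y ↦ -3·5·0·1 = 0
  -2*X*Z ↦ -2·5·1·5 = -50
  -3*Y*Z ↦ -3·1·0·5 = 0
  Z**2 ↦ 1·1·1·25 = 25
Sum: F(5, 0, 5) = (-75) + (0) + (-50) + (0) + (25) = -100.
Reducing mod 7: -100 ≡ 5 (mod 7).
Since F(a, b, c) ≡ 5 ≠ 0 (mod 7), P does NOT lie on the curve.


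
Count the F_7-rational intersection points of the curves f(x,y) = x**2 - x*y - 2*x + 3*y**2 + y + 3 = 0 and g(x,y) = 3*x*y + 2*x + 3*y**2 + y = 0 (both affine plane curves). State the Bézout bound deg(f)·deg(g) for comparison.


Common zeros: {(2, 6), (6, 5)}; count = 2; Bézout bound = 4.

deg(f) = 2, deg(g) = 2, so Bézout bound = 4.
Scan x ∈ F_7. For each x, list the y ∈ F_7 with f(x, y) ≡ 0 and those with g(x, y) ≡ 0 (mod 7); the common zeros in that column are the intersection.
  x = 0: f ≡ 0 at y ∈ {1}; g ≡ 0 at y ∈ {0, 2}; common: ∅.
  x = 1: f ≡ 0 at y ∈ {2, 5}; g ≡ 0 at y ∈ ∅; common: ∅.
  x = 2: f ≡ 0 at y ∈ {6}; g ≡ 0 at y ∈ {1, 6}; common: {6}.
  x = 3: f ≡ 0 at y ∈ {1, 2}; g ≡ 0 at y ∈ {3}; common: ∅.
  x = 4: f ≡ 0 at y ∈ ∅; g ≡ 0 at y ∈ ∅; common: ∅.
  x = 5: f ≡ 0 at y ∈ ∅; g ≡ 0 at y ∈ ∅; common: ∅.
  x = 6: f ≡ 0 at y ∈ {5, 6}; g ≡ 0 at y ∈ {5}; common: {5}.
Collecting: common zeros = {(2, 6), (6, 5)}, so the count is 2.
Comparison with the Bézout bound: 2 ≤ 4 = deg(f)·deg(g), as expected for curves with no common component (the affine F_7-count falls short of the bound because intersections may lie at infinity, over extension fields, or carry multiplicity).


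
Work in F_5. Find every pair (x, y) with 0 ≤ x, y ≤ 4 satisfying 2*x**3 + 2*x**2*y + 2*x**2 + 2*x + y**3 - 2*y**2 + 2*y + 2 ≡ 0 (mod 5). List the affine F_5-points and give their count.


Affine F_5-points: {(2, 0), (2, 2), (3, 0), (3, 2), (4, 0)}; count = 5.

For each of the 25 pairs (x, y) ∈ F_5², evaluate f(x, y) mod 5. Record the zeros.
  x = 0: [0↦2, 1↦3, 2↦1, 3↦2, 4↦2]  zeros at y ∈ ∅
  x = 1: [0↦3, 1↦1, 2↦1, 3↦4, 4↦1]  zeros at y ∈ ∅
  x = 2: [0↦0, 1↦4, 2↦0, 3↦4, 4↦2]  zeros at y ∈ {0, 2}
  x = 3: [0↦0, 1↦4, 2↦0, 3↦4, 4↦2]  zeros at y ∈ {0, 2}
  x = 4: [0↦0, 1↦3, 2↦3, 3↦1, 4↦3]  zeros at y ∈ {0}
Collecting zeros: affine points = {(2, 0), (2, 2), (3, 0), (3, 2), (4, 0)}.
Total count |C(F_5)_aff| = 5.


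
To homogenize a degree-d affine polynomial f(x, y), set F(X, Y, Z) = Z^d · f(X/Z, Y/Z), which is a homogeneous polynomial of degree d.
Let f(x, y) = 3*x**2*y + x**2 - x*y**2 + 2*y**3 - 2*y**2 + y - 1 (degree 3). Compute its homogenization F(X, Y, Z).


F(X, Y, Z) = 3*X**2*Y + X**2*Z - X*Y**2 + 2*Y**3 - 2*Y**2*Z + Y*Z**2 - Z**3

deg(f) = 3.
Substitute x = X/Z, y = Y/Z into f, then multiply by Z^3.
  monomial 3·x^2·y^1 ↦ 3·X^2·Y^1·Z^0.
  monomial 1·x^2·y^0 ↦ 1·X^2·Y^0·Z^1.
  monomial -1·x^1·y^2 ↦ -1·X^1·Y^2·Z^0.
  monomial 2·x^0·y^3 ↦ 2·X^0·Y^3·Z^0.
  monomial -2·x^0·y^2 ↦ -2·X^0·Y^2·Z^1.
  monomial 1·x^0·y^1 ↦ 1·X^0·Y^1·Z^2.
  monomial -1·x^0·y^0 ↦ -1·X^0·Y^0·Z^3.
Collecting: F(X, Y, Z) = 3*X**2*Y + X**2*Z - X*Y**2 + 2*Y**3 - 2*Y**2*Z + Y*Z**2 - Z**3.


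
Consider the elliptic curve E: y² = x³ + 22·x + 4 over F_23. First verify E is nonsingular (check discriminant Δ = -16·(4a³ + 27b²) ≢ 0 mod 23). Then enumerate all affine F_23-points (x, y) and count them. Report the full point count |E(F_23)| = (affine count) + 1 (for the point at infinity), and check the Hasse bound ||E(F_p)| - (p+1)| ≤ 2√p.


Affine points = {(0, 2), (0, 21), (1, 2), (1, 21), (4, 8), (4, 15), (5, 3), (5, 20), (7, 8), (7, 15), (8, 5), (8, 18), (11, 6), (11, 17), (12, 8), (12, 15), (13, 7), (13, 16), (15, 11), (15, 12), (16, 6), (16, 17), (17, 1), (17, 22), (19, 6), (19, 17), (20, 7), (20, 16), (22, 2), (22, 21)}; affine count = 30; |E(F_23)| = 31.

Discriminant check: Δ ∝ 4a³ + 27b² = 4·22³ + 27·4² = 4·10648 + 27·16 ≡ 14 (mod 23). Nonzero ⇒ E is nonsingular.
For each x ∈ F_23, compute rhs = x³ + 22·x + 4 mod 23, then count y ∈ F_23 with y² ≡ rhs.
  x = 0: rhs = 4, matching y values: 2, 21 (2 points).
  x = 1: rhs = 4, matching y values: 2, 21 (2 points).
  x = 2: rhs = 10, matching y values: none (0 points).
  x = 3: rhs = 5, matching y values: none (0 points).
  x = 4: rhs = 18, matching y values: 8, 15 (2 points).
  x = 5: rhs = 9, matching y values: 3, 20 (2 points).
  x = 6: rhs = 7, matching y values: none (0 points).
  x = 7: rhs = 18, matching y values: 8, 15 (2 points).
  x = 8: rhs = 2, matching y values: 5, 18 (2 points).
  x = 9: rhs = 11, matching y values: none (0 points).
  x = 10: rhs = 5, matching y values: none (0 points).
  x = 11: rhs = 13, matching y values: 6, 17 (2 points).
  x = 12: rhs = 18, matching y values: 8, 15 (2 points).
  x = 13: rhs = 3, matching y values: 7, 16 (2 points).
  x = 14: rhs = 20, matching y values: none (0 points).
  x = 15: rhs = 6, matching y values: 11, 12 (2 points).
  x = 16: rhs = 13, matching y values: 6, 17 (2 points).
  x = 17: rhs = 1, matching y values: 1, 22 (2 points).
  x = 18: rhs = 22, matching y values: none (0 points).
  x = 19: rhs = 13, matching y values: 6, 17 (2 points).
  x = 20: rhs = 3, matching y values: 7, 16 (2 points).
  x = 21: rhs = 21, matching y values: none (0 points).
  x = 22: rhs = 4, matching y values: 2, 21 (2 points).
Total affine count: 30.
Full point count |E(F_23)| = 30 + 1 = 31.
Hasse bound: |31 − (23+1)| = |7| = 7 ≤ 2√23 ≈ 9.5917 ✓.


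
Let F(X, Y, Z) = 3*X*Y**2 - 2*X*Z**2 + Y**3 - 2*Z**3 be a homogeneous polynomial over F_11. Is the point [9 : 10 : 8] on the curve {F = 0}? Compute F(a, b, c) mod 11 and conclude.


F(9,10,8) ≡ 6 (mod 11); P is NOT on the curve.

Evaluate F(9, 10, 8) term-by-term (mod 11).
  3*X*Y**2 ↦ 3·9·100·1 = 2700
  -2*X*Z**2 ↦ -2·9·1·64 = -1152
  Y**3 ↦ 1·1·1000·1 = 1000
  -2*Z**3 ↦ -2·1·1·512 = -1024
Sum: F(9, 10, 8) = (2700) + (-1152) + (1000) + (-1024) = 1524.
Reducing mod 11: 1524 ≡ 6 (mod 11).
Since F(a, b, c) ≡ 6 ≠ 0 (mod 11), P does NOT lie on the curve.


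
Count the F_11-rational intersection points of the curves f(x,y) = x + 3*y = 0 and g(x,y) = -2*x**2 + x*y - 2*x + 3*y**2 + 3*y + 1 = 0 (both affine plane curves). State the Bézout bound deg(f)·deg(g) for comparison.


Common zeros: ∅; count = 0; Bézout bound = 2.

deg(f) = 1, deg(g) = 2, so Bézout bound = 2.
Scan x ∈ F_11. For each x, list the y ∈ F_11 with f(x, y) ≡ 0 and those with g(x, y) ≡ 0 (mod 11); the common zeros in that column are the intersection.
  x = 0: f ≡ 0 at y ∈ {0}; g ≡ 0 at y ∈ ∅; common: ∅.
  x = 1: f ≡ 0 at y ∈ {7}; g ≡ 0 at y ∈ ∅; common: ∅.
  x = 2: f ≡ 0 at y ∈ {3}; g ≡ 0 at y ∈ {0, 2}; common: ∅.
  x = 3: f ≡ 0 at y ∈ {10}; g ≡ 0 at y ∈ {3, 6}; common: ∅.
  x = 4: f ≡ 0 at y ∈ {6}; g ≡ 0 at y ∈ {8}; common: ∅.
  x = 5: f ≡ 0 at y ∈ {2}; g ≡ 0 at y ∈ ∅; common: ∅.
  x = 6: f ≡ 0 at y ∈ {9}; g ≡ 0 at y ∈ ∅; common: ∅.
  x = 7: f ≡ 0 at y ∈ {5}; g ≡ 0 at y ∈ ∅; common: ∅.
  x = 8: f ≡ 0 at y ∈ {1}; g ≡ 0 at y ∈ {0}; common: ∅.
  x = 9: f ≡ 0 at y ∈ {8}; g ≡ 0 at y ∈ {2, 5}; common: ∅.
  x = 10: f ≡ 0 at y ∈ {4}; g ≡ 0 at y ∈ {6, 8}; common: ∅.
Collecting: common zeros = ∅, so the count is 0.
Comparison with the Bézout bound: 0 ≤ 2 = deg(f)·deg(g), as expected for curves with no common component (the affine F_11-count falls short of the bound because intersections may lie at infinity, over extension fields, or carry multiplicity).


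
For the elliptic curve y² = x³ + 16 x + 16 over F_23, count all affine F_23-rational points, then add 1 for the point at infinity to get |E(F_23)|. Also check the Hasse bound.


Affine points = {(0, 4), (0, 19), (4, 11), (4, 12), (6, 11), (6, 12), (8, 9), (8, 14), (10, 7), (10, 16), (12, 2), (12, 21), (13, 11), (13, 12), (17, 7), (17, 16), (18, 8), (18, 15), (19, 7), (19, 16)}; affine count = 20; |E(F_23)| = 21.

Discriminant check: Δ ∝ 4a³ + 27b² = 4·16³ + 27·16² = 4·4096 + 27·256 ≡ 20 (mod 23). Nonzero ⇒ E is nonsingular.
For each x ∈ F_23, compute rhs = x³ + 16·x + 16 mod 23, then count y ∈ F_23 with y² ≡ rhs.
  x = 0: rhs = 16, matching y values: 4, 19 (2 points).
  x = 1: rhs = 10, matching y values: none (0 points).
  x = 2: rhs = 10, matching y values: none (0 points).
  x = 3: rhs = 22, matching y values: none (0 points).
  x = 4: rhs = 6, matching y values: 11, 12 (2 points).
  x = 5: rhs = 14, matching y values: none (0 points).
  x = 6: rhs = 6, matching y values: 11, 12 (2 points).
  x = 7: rhs = 11, matching y values: none (0 points).
  x = 8: rhs = 12, matching y values: 9, 14 (2 points).
  x = 9: rhs = 15, matching y values: none (0 points).
  x = 10: rhs = 3, matching y values: 7, 16 (2 points).
  x = 11: rhs = 5, matching y values: none (0 points).
  x = 12: rhs = 4, matching y values: 2, 21 (2 points).
  x = 13: rhs = 6, matching y values: 11, 12 (2 points).
  x = 14: rhs = 17, matching y values: none (0 points).
  x = 15: rhs = 20, matching y values: none (0 points).
  x = 16: rhs = 21, matching y values: none (0 points).
  x = 17: rhs = 3, matching y values: 7, 16 (2 points).
  x = 18: rhs = 18, matching y values: 8, 15 (2 points).
  x = 19: rhs = 3, matching y values: 7, 16 (2 points).
  x = 20: rhs = 10, matching y values: none (0 points).
  x = 21: rhs = 22, matching y values: none (0 points).
  x = 22: rhs = 22, matching y values: none (0 points).
Total affine count: 20.
Full point count |E(F_23)| = 20 + 1 = 21.
Hasse bound: |21 − (23+1)| = |-3| = 3 ≤ 2√23 ≈ 9.5917 ✓.


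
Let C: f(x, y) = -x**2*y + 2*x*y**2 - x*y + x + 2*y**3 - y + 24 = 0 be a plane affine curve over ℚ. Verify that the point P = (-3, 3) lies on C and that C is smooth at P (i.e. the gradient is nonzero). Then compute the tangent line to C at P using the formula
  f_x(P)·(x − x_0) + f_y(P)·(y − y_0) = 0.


Tangent line at P: 34*x + 11*y + 69 = 0.

Step 1: f(-3, 3) = 0, so P lies on C.
Step 2: partial derivatives
  f_x(x, y) = -2*x*y + 2*y**2 - y + 1, f_y(x, y) = -x**2 + 4*x*y - x + 6*y**2 - 1.
  f_x(P) = 34, f_y(P) = 11 (gradient nonzero, so P is smooth).
Step 3: tangent line at P: 34·(x − -3) + 11·(y − 3) = 0.
Expanding: 34*x + 11*y + 69 = 0.


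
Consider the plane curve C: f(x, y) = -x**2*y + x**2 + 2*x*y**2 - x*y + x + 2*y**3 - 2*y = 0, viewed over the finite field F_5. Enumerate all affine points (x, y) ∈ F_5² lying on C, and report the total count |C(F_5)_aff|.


Affine F_5-points: {(0, 0), (0, 1), (0, 4), (3, 4), (4, 0), (4, 3)}; count = 6.

For each of the 25 pairs (x, y) ∈ F_5², evaluate f(x, y) mod 5. Record the zeros.
  x = 0: [0↦0, 1↦0, 2↦2, 3↦3, 4↦0]  zeros at y ∈ {0, 1, 4}
  x = 1: [0↦2, 1↦2, 2↦3, 3↦2, 4↦1]  zeros at y ∈ ∅
  x = 2: [0↦1, 1↦4, 2↦2, 3↦2, 4↦1]  zeros at y ∈ ∅
  x = 3: [0↦2, 1↦1, 2↦4, 3↦3, 4↦0]  zeros at y ∈ {4}
  x = 4: [0↦0, 1↦3, 2↦4, 3↦0, 4↦3]  zeros at y ∈ {0, 3}
Collecting zeros: affine points = {(0, 0), (0, 1), (0, 4), (3, 4), (4, 0), (4, 3)}.
Total count |C(F_5)_aff| = 6.


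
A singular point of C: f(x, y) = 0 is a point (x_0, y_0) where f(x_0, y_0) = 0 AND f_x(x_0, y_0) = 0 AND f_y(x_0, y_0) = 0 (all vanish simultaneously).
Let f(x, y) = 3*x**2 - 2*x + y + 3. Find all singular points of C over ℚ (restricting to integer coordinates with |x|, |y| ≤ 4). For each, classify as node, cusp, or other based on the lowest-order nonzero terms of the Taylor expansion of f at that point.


No singular points in the scanned grid; C is smooth there.

Compute partial derivatives:
  f_x = 6*x - 2.
  f_y = 1.
f_y = 1 is a nonzero constant, so f_y never vanishes: no point (x, y) can satisfy f = f_x = f_y = 0. In particular no (x, y) ∈ {−4, ..., 4}² is singular; the curve is smooth.


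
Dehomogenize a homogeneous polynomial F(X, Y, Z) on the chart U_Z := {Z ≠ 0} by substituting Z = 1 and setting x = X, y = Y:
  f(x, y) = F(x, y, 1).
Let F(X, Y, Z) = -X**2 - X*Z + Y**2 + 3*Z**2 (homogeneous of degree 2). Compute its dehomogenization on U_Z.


f(x, y) = -x**2 - x + y**2 + 3

On U_Z we set Z = 1. Each monomial c·X^i·Y^j·Z^k in F becomes c·x^i·y^j·1^k = c·x^i·y^j.
Substituting Z = 1: F(X, Y, 1) = -x**2 - x + y**2 + 3.
Note: deg(f) ≤ deg(F) = 2; strict inequality happens when F is divisible by Z (lost terms).


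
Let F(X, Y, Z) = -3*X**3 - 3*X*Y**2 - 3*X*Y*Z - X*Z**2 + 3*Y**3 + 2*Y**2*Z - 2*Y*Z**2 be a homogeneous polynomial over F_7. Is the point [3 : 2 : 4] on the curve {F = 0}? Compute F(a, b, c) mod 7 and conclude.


F(3,2,4) ≡ 0 (mod 7); P is on the curve.

Evaluate F(3, 2, 4) term-by-term (mod 7).
  -3*X**3 ↦ -3·27·1·1 = -81
  -3*X*Y**2 ↦ -3·3·4·1 = -36
  -3*X*Y*Z ↦ -3·3·2·4 = -72
  -X*Z**2 ↦ -1·3·1·16 = -48
  3*Y**3 ↦ 3·1·8·1 = 24
  2*Y**2*Z ↦ 2·1·4·4 = 32
  -2*Y*Z**2 ↦ -2·1·2·16 = -64
Sum: F(3, 2, 4) = (-81) + (-36) + (-72) + (-48) + (24) + (32) + (-64) = -245.
Reducing mod 7: -245 ≡ 0 (mod 7).
Since F(a, b, c) ≡ 0 (mod 7), P lies on the curve.


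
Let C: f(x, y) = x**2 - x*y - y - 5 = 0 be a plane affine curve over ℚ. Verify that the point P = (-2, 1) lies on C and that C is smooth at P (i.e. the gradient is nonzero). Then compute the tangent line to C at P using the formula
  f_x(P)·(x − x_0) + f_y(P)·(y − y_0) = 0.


Tangent line at P: -5*x + y - 11 = 0.

Step 1: f(-2, 1) = 0, so P lies on C.
Step 2: partial derivatives
  f_x(x, y) = 2*x - y, f_y(x, y) = -x - 1.
  f_x(P) = -5, f_y(P) = 1 (gradient nonzero, so P is smooth).
Step 3: tangent line at P: -5·(x − -2) + 1·(y − 1) = 0.
Expanding: -5*x + y - 11 = 0.


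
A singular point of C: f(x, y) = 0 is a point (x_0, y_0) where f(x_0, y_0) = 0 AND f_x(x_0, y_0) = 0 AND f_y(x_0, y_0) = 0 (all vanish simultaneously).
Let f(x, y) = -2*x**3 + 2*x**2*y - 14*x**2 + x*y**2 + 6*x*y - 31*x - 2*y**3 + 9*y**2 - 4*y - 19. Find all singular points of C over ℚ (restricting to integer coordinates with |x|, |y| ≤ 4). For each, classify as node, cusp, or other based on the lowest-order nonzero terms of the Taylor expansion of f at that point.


Singular points: {(-2, 1)}; classification: cusp.

Compute partial derivatives:
  f_x = -6*x**2 + 4*x*y - 28*x + y**2 + 6*y - 31.
  f_y = 2*x**2 + 2*x*y + 6*x - 6*y**2 + 18*y - 4.
Scan x_0 ∈ {−4, ..., 4}. For each x_0, f_y(x_0, y) is a polynomial in y; find its integer roots y ∈ {−4, ..., 4}, then test f_x and f at those candidates.
  x = -4: f_y(-4, y) = -6*y**2 + 10*y + 4; vanishes at y ∈ {2}. (-4, 2): f_x = -31 ≠ 0.
  x = -3: f_y(-3, y) = -6*y**2 + 12*y - 4; no integer root y with |y| ≤ 4.
  x = -2: f_y(-2, y) = -6*y**2 + 14*y - 8; vanishes at y ∈ {1}. (-2, 1): f_x = 0, f = 0 — SINGULAR.
  x = -1: f_y(-1, y) = -6*y**2 + 16*y - 8; vanishes at y ∈ {2}. (-1, 2): f_x = -1 ≠ 0.
  x = 0: f_y(0, y) = -6*y**2 + 18*y - 4; no integer root y with |y| ≤ 4.
  x = 1: f_y(1, y) = -6*y**2 + 20*y + 4; no integer root y with |y| ≤ 4.
  x = 2: f_y(2, y) = -6*y**2 + 22*y + 16; no integer root y with |y| ≤ 4.
  x = 3: f_y(3, y) = -6*y**2 + 24*y + 32; no integer root y with |y| ≤ 4.
  x = 4: f_y(4, y) = -6*y**2 + 26*y + 52; no integer root y with |y| ≤ 4.
Only singular point on the grid: (-2, 1).
Classify: substitute x = -2 + u, y = 1 + v and expand: f = -2*u**3 + 2*u**2*v + u*v**2 - 2*v**3 + v**2.
No constant or linear terms (consistent with a singular point). Quadratic part: v**2. Cubic part: -2*u**3 + 2*u**2*v + u*v**2 - 2*v**3.
The quadratic part v**2 is a perfect square, so there is a single (double) tangent line v = 0, i.e. y = 1. Restricting the cubic part to that line (v = 0) leaves -2*u**3 ≠ 0, so f is not divisible by v and the branch is v² ≈ 2*u**3 to lowest order — this is a cusp.
Classification: cusp.


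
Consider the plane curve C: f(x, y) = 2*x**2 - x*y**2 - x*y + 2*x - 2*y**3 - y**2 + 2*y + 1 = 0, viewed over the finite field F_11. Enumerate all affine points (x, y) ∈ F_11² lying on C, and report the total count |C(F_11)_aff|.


Affine F_11-points: {(0, 1), (0, 5), (0, 10), (1, 9), (3, 5), (4, 6), (5, 6), (6, 2), (6, 3), (6, 8), (7, 2), (7, 8), (10, 3), (10, 9), (10, 10)}; count = 15.

For each of the 121 pairs (x, y) ∈ F_11², evaluate f(x, y) mod 11. Record the zeros.
  x = 0: [0↦1, 1↦0, 2↦7, 3↦10, 4↦8, 5↦0, 6↦7, 7↦6, 8↦7, 9↦9, 10↦0]  zeros at y ∈ {1, 5, 10}
  x = 1: [0↦5, 1↦2, 2↦5, 3↦2, 4↦3, 5↦7, 6↦2, 7↦9, 8↦5, 9↦0, 10↦4]  zeros at y ∈ {9}
  x = 2: [0↦2, 1↦8, 2↦7, 3↦9, 4↦2, 5↦7, 6↦1, 7↦5, 8↦7, 9↦6, 10↦1]  zeros at y ∈ ∅
  x = 3: [0↦3, 1↦7, 2↦2, 3↦9, 4↦5, 5↦0, 6↦4, 7↦5, 8↦2, 9↦5, 10↦2]  zeros at y ∈ {5}
  x = 4: [0↦8, 1↦10, 2↦1, 3↦2, 4↦1, 5↦8, 6↦0, 7↦9, 8↦1, 9↦8, 10↦7]  zeros at y ∈ {6}
  x = 5: [0↦6, 1↦6, 2↦4, 3↦10, 4↦1, 5↦9, 6↦0, 7↦6, 8↦4, 9↦4, 10↦5]  zeros at y ∈ {6}
  x = 6: [0↦8, 1↦6, 2↦0, 3↦0, 4↦5, 5↦3, 6↦4, 7↦7, 8↦0, 9↦4, 10↦7]  zeros at y ∈ {2, 3, 8}
  x = 7: [0↦3, 1↦10, 2↦0, 3↦5, 4↦2, 5↦1, 6↦1, 7↦1, 8↦0, 9↦8, 10↦2]  zeros at y ∈ {2, 8}
  x = 8: [0↦2, 1↦7, 2↦4, 3↦3, 4↦3, 5↦3, 6↦2, 7↦10, 8↦4, 9↦5, 10↦1]  zeros at y ∈ ∅
  x = 9: [0↦5, 1↦8, 2↦1, 3↦5, 4↦8, 5↦9, 6↦7, 7↦1, 8↦1, 9↦6, 10↦4]  zeros at y ∈ ∅
  x = 10: [0↦1, 1↦2, 2↦2, 3↦0, 4↦6, 5↦8, 6↦5, 7↦7, 8↦2, 9↦0, 10↦0]  zeros at y ∈ {3, 9, 10}
Collecting zeros: affine points = {(0, 1), (0, 5), (0, 10), (1, 9), (3, 5), (4, 6), (5, 6), (6, 2), (6, 3), (6, 8), (7, 2), (7, 8), (10, 3), (10, 9), (10, 10)}.
Total count |C(F_11)_aff| = 15.


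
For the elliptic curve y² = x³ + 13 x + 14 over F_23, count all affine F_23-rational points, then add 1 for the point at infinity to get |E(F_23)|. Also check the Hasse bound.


Affine points = {(2, 5), (2, 18), (6, 3), (6, 20), (8, 3), (8, 20), (9, 3), (9, 20), (11, 4), (11, 19), (12, 9), (12, 14), (18, 10), (18, 13), (19, 6), (19, 17), (21, 7), (21, 16), (22, 0)}; affine count = 19; |E(F_23)| = 20.

Discriminant check: Δ ∝ 4a³ + 27b² = 4·13³ + 27·14² = 4·2197 + 27·196 ≡ 4 (mod 23). Nonzero ⇒ E is nonsingular.
For each x ∈ F_23, compute rhs = x³ + 13·x + 14 mod 23, then count y ∈ F_23 with y² ≡ rhs.
  x = 0: rhs = 14, matching y values: none (0 points).
  x = 1: rhs = 5, matching y values: none (0 points).
  x = 2: rhs = 2, matching y values: 5, 18 (2 points).
  x = 3: rhs = 11, matching y values: none (0 points).
  x = 4: rhs = 15, matching y values: none (0 points).
  x = 5: rhs = 20, matching y values: none (0 points).
  x = 6: rhs = 9, matching y values: 3, 20 (2 points).
  x = 7: rhs = 11, matching y values: none (0 points).
  x = 8: rhs = 9, matching y values: 3, 20 (2 points).
  x = 9: rhs = 9, matching y values: 3, 20 (2 points).
  x = 10: rhs = 17, matching y values: none (0 points).
  x = 11: rhs = 16, matching y values: 4, 19 (2 points).
  x = 12: rhs = 12, matching y values: 9, 14 (2 points).
  x = 13: rhs = 11, matching y values: none (0 points).
  x = 14: rhs = 19, matching y values: none (0 points).
  x = 15: rhs = 19, matching y values: none (0 points).
  x = 16: rhs = 17, matching y values: none (0 points).
  x = 17: rhs = 19, matching y values: none (0 points).
  x = 18: rhs = 8, matching y values: 10, 13 (2 points).
  x = 19: rhs = 13, matching y values: 6, 17 (2 points).
  x = 20: rhs = 17, matching y values: none (0 points).
  x = 21: rhs = 3, matching y values: 7, 16 (2 points).
  x = 22: rhs = 0, matching y values: 0 (1 points).
Total affine count: 19.
Full point count |E(F_23)| = 19 + 1 = 20.
Hasse bound: |20 − (23+1)| = |-4| = 4 ≤ 2√23 ≈ 9.5917 ✓.


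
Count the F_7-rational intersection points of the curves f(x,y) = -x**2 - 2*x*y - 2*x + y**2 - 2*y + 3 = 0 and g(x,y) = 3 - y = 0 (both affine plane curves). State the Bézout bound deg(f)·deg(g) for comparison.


Common zeros: {(2, 3), (4, 3)}; count = 2; Bézout bound = 2.

deg(f) = 2, deg(g) = 1, so Bézout bound = 2.
Scan x ∈ F_7. For each x, list the y ∈ F_7 with f(x, y) ≡ 0 and those with g(x, y) ≡ 0 (mod 7); the common zeros in that column are the intersection.
  x = 0: f ≡ 0 at y ∈ ∅; g ≡ 0 at y ∈ {3}; common: ∅.
  x = 1: f ≡ 0 at y ∈ {0, 4}; g ≡ 0 at y ∈ {3}; common: ∅.
  x = 2: f ≡ 0 at y ∈ {3}; g ≡ 0 at y ∈ {3}; common: {3}.
  x = 3: f ≡ 0 at y ∈ {4}; g ≡ 0 at y ∈ {3}; common: ∅.
  x = 4: f ≡ 0 at y ∈ {0, 3}; g ≡ 0 at y ∈ {3}; common: {3}.
  x = 5: f ≡ 0 at y ∈ ∅; g ≡ 0 at y ∈ {3}; common: ∅.
  x = 6: f ≡ 0 at y ∈ ∅; g ≡ 0 at y ∈ {3}; common: ∅.
Collecting: common zeros = {(2, 3), (4, 3)}, so the count is 2.
Comparison with the Bézout bound: 2 ≤ 2 = deg(f)·deg(g), as expected for curves with no common component (the bound is attained).
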